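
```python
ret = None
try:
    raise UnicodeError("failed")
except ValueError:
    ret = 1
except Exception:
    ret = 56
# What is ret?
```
1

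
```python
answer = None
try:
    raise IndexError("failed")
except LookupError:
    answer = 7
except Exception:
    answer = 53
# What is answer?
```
7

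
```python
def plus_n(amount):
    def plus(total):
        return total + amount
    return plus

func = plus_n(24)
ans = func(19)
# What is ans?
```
43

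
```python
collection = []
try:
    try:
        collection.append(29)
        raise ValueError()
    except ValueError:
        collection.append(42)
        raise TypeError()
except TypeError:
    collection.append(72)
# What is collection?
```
[29, 42, 72]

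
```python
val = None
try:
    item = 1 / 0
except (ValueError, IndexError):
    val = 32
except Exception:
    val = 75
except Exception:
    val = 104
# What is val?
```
75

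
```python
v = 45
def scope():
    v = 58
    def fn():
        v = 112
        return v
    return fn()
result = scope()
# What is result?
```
112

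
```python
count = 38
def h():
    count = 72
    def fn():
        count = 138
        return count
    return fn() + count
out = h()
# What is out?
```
210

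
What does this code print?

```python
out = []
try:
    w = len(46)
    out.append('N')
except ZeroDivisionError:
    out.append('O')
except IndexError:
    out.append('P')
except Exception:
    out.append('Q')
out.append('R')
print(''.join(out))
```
QR

TypeError not specifically caught, falls to Exception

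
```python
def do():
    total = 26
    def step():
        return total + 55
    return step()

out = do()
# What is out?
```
81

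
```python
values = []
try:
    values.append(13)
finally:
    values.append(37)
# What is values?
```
[13, 37]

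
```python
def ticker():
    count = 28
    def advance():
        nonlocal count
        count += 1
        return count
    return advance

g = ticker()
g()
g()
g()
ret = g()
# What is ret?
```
32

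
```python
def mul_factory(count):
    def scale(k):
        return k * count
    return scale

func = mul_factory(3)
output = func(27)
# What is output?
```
81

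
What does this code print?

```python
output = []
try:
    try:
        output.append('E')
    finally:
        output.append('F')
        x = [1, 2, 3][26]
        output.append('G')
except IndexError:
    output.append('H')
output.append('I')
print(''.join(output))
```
EFHI

Exception in inner finally caught by outer except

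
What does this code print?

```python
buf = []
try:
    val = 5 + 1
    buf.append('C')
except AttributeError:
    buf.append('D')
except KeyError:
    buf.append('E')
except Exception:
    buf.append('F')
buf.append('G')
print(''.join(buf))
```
CG

No exception, try block completes normally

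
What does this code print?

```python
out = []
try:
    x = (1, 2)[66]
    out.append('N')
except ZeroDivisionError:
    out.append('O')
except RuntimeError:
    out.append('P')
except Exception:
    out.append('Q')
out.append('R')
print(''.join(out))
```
QR

IndexError not specifically caught, falls to Exception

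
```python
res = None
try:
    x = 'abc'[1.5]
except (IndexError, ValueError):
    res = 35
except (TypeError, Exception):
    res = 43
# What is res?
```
43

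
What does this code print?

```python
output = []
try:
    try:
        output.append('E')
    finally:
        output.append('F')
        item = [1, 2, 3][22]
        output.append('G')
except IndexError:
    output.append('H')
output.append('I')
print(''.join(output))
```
EFHI

Exception in inner finally caught by outer except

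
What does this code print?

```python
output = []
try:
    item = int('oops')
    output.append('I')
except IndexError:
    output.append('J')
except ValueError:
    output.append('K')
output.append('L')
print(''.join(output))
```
KL

ValueError is caught by its specific handler, not IndexError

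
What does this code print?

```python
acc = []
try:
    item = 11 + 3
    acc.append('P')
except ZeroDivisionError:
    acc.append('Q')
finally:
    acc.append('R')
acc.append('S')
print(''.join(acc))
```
PRS

finally runs after normal execution too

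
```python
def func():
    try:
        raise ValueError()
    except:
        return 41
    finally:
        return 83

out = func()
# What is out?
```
83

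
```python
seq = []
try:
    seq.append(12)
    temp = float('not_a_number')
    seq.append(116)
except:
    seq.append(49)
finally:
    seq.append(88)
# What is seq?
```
[12, 49, 88]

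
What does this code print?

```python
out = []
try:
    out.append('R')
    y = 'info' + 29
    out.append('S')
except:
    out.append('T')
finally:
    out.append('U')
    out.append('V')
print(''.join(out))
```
RTUV

Code before exception runs, then except, then all of finally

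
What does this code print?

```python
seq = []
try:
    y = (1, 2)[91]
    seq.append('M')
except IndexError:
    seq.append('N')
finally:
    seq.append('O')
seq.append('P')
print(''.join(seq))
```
NOP

finally always runs, even after exception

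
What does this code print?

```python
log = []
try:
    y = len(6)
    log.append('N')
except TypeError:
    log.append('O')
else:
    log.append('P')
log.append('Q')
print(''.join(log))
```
OQ

else block skipped when exception is caught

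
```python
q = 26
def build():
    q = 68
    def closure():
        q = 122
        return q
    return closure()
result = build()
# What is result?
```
122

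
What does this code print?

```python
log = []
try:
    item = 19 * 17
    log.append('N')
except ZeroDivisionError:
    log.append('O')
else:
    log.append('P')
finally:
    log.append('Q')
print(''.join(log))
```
NPQ

else runs before finally when no exception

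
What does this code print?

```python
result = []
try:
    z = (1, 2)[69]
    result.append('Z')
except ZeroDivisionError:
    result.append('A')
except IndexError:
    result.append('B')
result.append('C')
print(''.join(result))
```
BC

IndexError is caught by its specific handler, not ZeroDivisionError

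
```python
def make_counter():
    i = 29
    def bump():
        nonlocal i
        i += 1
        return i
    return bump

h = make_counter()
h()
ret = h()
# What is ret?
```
31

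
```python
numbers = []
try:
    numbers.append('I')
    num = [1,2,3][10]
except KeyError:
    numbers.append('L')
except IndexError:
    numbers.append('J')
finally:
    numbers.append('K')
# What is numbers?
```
['I', 'J', 'K']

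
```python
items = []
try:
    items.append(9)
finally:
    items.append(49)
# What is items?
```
[9, 49]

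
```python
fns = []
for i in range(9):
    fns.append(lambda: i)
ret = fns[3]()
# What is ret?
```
8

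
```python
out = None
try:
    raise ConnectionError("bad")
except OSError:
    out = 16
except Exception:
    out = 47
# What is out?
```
16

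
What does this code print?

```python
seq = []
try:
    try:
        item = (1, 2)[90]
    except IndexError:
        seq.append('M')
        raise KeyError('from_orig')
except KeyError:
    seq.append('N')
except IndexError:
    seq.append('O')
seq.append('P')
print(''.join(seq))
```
MNP

KeyError raised and caught, original IndexError not re-raised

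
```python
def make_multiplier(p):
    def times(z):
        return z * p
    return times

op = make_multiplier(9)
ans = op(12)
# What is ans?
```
108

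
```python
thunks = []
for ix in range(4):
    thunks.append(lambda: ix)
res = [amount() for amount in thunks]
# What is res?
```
[3, 3, 3, 3]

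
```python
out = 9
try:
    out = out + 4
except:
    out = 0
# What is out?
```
13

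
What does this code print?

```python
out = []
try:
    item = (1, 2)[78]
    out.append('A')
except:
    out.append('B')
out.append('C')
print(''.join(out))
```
BC

Exception raised in try, caught by bare except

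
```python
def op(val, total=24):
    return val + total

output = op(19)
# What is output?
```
43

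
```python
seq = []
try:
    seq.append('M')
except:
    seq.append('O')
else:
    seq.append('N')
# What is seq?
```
['M', 'N']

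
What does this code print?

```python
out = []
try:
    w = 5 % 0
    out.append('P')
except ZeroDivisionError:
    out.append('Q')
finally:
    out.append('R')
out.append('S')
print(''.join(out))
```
QRS

finally always runs, even after exception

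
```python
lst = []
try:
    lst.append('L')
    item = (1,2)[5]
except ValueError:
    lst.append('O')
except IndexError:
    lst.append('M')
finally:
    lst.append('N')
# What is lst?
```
['L', 'M', 'N']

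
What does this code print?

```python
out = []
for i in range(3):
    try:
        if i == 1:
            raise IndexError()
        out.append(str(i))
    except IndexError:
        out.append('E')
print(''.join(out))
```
0E2

Exception on i=1 caught, loop continues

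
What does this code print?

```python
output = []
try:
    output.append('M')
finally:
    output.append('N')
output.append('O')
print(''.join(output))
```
MNO

try/finally without except, no exception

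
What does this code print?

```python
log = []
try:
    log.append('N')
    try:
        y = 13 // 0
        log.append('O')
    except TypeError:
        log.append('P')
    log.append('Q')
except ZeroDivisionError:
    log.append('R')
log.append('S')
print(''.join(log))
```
NRS

Inner handler doesn't match, propagates to outer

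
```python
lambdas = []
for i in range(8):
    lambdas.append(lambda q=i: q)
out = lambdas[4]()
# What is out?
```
4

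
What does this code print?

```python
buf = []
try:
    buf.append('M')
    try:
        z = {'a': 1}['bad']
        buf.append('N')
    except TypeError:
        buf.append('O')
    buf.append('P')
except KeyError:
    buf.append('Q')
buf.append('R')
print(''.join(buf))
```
MQR

Inner handler doesn't match, propagates to outer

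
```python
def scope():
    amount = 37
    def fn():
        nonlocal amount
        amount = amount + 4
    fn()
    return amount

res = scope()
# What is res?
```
41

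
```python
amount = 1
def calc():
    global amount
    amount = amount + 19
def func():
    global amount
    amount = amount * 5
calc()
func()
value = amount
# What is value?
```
100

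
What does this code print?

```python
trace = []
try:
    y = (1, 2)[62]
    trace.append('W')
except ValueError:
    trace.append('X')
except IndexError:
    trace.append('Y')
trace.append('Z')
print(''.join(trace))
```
YZ

IndexError is caught by its specific handler, not ValueError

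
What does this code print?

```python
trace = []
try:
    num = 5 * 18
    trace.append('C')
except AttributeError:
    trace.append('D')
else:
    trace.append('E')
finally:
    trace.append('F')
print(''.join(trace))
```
CEF

else runs before finally when no exception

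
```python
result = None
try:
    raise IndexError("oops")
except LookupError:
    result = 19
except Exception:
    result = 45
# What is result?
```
19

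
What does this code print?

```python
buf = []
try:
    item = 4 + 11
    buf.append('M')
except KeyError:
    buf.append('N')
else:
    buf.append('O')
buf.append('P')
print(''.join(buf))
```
MOP

else block runs when no exception occurs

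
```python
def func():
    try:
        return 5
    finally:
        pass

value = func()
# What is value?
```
5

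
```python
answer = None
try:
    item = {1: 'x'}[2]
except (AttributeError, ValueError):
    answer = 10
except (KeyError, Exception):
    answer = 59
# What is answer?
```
59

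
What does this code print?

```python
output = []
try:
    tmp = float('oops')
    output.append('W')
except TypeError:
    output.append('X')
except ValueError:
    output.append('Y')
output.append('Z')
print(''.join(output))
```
YZ

ValueError is caught by its specific handler, not TypeError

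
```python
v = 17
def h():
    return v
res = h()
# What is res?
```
17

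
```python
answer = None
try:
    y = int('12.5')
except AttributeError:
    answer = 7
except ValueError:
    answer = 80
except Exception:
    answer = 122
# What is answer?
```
80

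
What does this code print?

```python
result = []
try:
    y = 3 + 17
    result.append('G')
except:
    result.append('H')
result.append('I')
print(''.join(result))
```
GI

No exception, try block completes normally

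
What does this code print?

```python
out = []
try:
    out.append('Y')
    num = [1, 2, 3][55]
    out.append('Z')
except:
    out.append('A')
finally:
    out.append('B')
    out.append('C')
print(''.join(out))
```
YABC

Code before exception runs, then except, then all of finally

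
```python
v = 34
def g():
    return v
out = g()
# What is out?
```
34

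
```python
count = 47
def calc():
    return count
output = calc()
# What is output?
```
47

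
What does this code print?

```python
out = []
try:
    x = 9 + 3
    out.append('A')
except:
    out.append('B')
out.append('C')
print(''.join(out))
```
AC

No exception, try block completes normally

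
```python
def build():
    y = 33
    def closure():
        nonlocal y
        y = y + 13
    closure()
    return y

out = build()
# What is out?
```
46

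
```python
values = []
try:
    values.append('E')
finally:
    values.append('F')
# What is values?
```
['E', 'F']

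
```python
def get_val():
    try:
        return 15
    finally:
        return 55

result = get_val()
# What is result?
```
55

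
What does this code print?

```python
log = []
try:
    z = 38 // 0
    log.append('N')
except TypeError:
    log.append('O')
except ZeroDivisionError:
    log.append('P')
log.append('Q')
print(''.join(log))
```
PQ

ZeroDivisionError is caught by its specific handler, not TypeError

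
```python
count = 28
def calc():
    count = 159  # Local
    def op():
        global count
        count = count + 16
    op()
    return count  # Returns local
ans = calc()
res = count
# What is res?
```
44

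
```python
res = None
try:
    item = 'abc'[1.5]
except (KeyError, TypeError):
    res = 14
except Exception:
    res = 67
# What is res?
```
14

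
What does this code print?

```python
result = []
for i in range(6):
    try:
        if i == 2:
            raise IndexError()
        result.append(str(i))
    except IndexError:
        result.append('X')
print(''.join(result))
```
01X345

Exception on i=2 caught, loop continues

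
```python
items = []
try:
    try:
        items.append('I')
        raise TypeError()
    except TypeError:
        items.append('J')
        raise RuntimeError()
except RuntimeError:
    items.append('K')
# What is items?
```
['I', 'J', 'K']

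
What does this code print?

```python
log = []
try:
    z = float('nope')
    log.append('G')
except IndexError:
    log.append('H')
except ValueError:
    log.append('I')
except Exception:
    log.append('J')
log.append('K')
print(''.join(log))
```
IK

ValueError matches before generic Exception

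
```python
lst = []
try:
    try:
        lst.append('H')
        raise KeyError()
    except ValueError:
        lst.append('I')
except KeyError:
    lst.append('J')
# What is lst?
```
['H', 'J']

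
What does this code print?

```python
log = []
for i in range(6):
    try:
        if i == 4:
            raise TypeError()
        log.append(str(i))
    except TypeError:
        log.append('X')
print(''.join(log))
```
0123X5

Exception on i=4 caught, loop continues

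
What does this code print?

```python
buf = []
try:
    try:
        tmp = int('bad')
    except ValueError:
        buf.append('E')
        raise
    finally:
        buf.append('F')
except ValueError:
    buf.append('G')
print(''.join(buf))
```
EFG

finally runs before re-raised exception propagates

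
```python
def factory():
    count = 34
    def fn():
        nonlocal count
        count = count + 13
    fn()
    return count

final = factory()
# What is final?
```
47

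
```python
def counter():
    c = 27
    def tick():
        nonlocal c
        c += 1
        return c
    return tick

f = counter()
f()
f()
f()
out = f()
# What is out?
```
31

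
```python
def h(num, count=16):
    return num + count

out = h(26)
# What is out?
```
42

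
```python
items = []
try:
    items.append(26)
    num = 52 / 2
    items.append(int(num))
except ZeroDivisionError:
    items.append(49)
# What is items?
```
[26, 26]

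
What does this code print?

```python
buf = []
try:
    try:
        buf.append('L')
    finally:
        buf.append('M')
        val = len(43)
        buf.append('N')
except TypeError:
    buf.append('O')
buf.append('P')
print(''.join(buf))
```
LMOP

Exception in inner finally caught by outer except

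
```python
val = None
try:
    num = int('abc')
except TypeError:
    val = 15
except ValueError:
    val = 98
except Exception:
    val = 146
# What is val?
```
98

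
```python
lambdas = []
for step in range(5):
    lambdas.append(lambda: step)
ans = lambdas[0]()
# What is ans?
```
4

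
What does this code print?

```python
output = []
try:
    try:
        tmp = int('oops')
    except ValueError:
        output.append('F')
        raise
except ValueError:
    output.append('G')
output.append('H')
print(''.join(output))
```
FGH

raise without argument re-raises current exception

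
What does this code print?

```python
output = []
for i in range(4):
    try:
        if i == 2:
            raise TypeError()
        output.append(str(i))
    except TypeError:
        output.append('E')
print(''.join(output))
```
01E3

Exception on i=2 caught, loop continues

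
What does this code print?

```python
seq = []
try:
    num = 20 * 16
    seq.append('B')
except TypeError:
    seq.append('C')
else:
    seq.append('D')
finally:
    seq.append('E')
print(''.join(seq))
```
BDE

else runs before finally when no exception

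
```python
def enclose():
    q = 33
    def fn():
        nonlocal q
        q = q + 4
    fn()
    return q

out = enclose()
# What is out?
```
37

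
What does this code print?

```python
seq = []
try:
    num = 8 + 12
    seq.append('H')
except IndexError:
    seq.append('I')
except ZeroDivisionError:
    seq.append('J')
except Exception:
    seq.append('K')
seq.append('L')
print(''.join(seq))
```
HL

No exception, try block completes normally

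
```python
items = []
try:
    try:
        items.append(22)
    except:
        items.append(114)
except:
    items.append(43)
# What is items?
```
[22]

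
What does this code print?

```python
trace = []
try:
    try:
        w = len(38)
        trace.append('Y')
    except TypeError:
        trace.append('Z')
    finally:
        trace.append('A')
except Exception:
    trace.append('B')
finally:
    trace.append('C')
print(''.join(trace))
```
ZAC

Both finally blocks run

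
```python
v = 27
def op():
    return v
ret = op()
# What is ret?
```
27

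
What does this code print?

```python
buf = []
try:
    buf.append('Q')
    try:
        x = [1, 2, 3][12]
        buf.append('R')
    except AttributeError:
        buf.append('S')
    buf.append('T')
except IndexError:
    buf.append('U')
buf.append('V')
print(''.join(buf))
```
QUV

Inner handler doesn't match, propagates to outer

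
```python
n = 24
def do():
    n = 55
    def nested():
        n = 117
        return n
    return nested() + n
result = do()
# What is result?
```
172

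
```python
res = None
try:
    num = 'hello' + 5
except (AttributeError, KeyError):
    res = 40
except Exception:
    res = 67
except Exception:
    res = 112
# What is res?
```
67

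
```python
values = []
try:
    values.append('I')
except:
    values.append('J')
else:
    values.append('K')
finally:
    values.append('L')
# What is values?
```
['I', 'K', 'L']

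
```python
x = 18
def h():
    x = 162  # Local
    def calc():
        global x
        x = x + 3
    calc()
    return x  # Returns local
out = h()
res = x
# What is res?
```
21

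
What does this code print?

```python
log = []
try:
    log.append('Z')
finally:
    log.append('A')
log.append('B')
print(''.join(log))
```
ZAB

try/finally without except, no exception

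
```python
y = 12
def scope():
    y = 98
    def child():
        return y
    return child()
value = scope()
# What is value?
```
98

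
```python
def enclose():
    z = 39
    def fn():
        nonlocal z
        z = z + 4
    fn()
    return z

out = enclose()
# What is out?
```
43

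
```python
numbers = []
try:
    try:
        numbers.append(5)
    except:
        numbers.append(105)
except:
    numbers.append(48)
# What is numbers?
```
[5]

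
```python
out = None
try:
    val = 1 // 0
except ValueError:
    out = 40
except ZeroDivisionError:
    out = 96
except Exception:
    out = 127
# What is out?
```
96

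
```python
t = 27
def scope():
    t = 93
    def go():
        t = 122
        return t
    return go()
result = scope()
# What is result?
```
122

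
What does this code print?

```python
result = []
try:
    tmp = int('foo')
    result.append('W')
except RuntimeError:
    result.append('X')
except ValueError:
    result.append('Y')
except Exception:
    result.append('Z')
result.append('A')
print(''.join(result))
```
YA

ValueError matches before generic Exception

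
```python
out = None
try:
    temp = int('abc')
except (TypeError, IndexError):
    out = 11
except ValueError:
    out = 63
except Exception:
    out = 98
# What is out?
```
63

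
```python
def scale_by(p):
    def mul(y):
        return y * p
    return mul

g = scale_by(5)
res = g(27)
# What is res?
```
135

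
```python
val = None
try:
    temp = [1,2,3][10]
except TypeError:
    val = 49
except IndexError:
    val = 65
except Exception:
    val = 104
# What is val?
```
65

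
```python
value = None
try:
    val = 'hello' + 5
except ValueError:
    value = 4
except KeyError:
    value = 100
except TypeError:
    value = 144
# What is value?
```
144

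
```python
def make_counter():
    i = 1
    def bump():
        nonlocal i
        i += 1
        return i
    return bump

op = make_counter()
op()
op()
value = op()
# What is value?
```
4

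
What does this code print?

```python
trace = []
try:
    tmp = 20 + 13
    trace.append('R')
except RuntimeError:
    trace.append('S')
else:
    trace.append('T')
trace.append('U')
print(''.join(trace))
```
RTU

else block runs when no exception occurs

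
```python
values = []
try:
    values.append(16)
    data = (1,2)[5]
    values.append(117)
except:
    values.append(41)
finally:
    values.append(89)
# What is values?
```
[16, 41, 89]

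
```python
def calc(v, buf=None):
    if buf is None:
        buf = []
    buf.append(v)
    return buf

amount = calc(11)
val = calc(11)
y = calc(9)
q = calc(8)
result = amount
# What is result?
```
[11]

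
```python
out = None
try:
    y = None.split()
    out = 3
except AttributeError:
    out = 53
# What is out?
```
53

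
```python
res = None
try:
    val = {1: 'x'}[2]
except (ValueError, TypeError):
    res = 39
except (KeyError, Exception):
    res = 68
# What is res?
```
68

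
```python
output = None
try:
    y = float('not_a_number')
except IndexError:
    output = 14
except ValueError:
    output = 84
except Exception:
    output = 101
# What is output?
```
84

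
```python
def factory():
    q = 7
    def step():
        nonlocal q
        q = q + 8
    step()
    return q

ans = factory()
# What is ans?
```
15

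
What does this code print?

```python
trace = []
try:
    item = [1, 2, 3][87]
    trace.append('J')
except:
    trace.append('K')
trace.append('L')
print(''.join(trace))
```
KL

Exception raised in try, caught by bare except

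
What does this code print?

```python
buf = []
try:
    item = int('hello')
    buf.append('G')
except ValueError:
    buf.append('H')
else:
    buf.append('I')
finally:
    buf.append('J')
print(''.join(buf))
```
HJ

Exception: except runs, else skipped, finally runs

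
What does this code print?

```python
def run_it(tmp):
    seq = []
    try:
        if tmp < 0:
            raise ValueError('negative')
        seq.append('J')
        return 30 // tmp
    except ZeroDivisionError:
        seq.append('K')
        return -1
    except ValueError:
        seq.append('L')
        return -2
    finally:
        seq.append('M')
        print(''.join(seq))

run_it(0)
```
JKM

tmp=0 causes ZeroDivisionError, caught, finally prints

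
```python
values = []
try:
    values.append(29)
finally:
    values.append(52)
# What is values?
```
[29, 52]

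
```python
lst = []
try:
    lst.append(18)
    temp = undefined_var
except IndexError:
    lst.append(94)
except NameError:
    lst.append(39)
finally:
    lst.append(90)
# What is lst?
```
[18, 39, 90]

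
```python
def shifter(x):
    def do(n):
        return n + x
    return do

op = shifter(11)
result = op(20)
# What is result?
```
31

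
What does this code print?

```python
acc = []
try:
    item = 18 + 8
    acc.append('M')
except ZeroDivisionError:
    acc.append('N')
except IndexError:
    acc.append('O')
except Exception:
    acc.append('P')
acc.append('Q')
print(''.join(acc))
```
MQ

No exception, try block completes normally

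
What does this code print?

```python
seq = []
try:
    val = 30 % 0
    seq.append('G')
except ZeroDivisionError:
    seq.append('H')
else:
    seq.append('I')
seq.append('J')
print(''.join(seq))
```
HJ

else block skipped when exception is caught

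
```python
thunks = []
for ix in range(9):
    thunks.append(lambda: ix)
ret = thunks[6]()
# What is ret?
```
8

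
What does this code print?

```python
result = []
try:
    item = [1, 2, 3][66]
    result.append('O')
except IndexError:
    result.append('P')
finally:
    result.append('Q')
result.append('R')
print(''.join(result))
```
PQR

finally always runs, even after exception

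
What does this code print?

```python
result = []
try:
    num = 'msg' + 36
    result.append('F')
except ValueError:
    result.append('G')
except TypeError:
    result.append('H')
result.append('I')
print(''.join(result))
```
HI

TypeError is caught by its specific handler, not ValueError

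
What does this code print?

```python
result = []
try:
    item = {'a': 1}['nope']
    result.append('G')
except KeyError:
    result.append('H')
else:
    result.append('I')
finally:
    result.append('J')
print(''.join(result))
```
HJ

Exception: except runs, else skipped, finally runs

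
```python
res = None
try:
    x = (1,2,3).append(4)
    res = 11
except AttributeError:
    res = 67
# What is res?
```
67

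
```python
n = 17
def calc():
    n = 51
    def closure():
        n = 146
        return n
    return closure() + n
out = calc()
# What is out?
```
197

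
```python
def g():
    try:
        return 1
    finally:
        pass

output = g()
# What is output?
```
1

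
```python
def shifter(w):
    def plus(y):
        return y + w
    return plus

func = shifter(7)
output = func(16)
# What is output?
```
23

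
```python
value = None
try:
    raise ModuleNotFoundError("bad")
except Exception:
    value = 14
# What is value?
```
14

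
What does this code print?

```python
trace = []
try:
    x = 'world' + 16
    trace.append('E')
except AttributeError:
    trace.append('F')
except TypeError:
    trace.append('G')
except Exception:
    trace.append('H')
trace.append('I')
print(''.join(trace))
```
GI

TypeError matches before generic Exception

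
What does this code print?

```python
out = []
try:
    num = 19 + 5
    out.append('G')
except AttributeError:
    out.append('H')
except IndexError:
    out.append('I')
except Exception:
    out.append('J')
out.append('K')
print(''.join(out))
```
GK

No exception, try block completes normally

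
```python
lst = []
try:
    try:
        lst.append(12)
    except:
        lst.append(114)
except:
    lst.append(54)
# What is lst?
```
[12]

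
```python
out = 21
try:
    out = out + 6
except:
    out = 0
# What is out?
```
27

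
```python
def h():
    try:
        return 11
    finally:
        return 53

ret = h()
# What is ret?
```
53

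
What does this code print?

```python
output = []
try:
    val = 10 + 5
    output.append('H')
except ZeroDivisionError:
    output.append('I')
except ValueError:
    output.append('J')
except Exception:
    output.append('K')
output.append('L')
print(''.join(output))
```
HL

No exception, try block completes normally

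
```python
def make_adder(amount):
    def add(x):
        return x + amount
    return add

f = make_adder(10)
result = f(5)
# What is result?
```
15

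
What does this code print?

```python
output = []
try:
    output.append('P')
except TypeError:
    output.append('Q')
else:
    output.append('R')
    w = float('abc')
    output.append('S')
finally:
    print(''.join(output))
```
PR

Try succeeds, else appends 'R', ValueError in else is uncaught, finally prints before exception propagates ('S' never appended)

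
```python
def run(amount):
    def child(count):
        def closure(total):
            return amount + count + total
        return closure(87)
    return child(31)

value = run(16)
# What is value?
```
134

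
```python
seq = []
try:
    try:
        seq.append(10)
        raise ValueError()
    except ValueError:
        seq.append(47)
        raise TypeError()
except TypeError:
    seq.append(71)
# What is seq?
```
[10, 47, 71]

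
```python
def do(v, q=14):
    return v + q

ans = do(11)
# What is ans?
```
25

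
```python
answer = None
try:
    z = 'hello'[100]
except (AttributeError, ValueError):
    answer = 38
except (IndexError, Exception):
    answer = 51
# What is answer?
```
51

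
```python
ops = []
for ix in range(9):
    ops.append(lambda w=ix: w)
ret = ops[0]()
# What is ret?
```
0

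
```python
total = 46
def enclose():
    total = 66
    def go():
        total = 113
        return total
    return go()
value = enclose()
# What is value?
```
113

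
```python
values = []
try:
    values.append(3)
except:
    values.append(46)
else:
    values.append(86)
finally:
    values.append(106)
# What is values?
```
[3, 86, 106]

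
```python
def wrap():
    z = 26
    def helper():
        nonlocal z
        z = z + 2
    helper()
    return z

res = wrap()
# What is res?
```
28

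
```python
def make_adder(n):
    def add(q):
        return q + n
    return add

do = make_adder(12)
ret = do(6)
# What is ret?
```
18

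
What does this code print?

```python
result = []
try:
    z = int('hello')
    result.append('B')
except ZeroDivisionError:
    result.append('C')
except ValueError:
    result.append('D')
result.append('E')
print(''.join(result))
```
DE

ValueError is caught by its specific handler, not ZeroDivisionError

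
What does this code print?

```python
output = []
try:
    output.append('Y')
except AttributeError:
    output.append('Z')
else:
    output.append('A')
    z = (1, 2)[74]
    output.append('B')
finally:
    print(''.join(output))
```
YA

Try succeeds, else appends 'A', IndexError in else is uncaught, finally prints before exception propagates ('B' never appended)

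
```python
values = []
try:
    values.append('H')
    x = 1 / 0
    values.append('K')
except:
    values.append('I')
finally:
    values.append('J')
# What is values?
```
['H', 'I', 'J']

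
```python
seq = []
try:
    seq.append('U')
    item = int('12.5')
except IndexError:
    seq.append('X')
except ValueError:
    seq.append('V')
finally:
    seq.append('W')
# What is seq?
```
['U', 'V', 'W']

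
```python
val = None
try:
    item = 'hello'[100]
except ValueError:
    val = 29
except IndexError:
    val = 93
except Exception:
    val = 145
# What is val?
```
93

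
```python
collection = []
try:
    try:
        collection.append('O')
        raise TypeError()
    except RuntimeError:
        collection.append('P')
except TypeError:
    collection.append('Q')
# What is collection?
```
['O', 'Q']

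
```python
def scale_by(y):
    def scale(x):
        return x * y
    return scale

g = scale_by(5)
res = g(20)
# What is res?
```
100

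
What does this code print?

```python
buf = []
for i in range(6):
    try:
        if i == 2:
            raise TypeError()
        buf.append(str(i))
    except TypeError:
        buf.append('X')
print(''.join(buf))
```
01X345

Exception on i=2 caught, loop continues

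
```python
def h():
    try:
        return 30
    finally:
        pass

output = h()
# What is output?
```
30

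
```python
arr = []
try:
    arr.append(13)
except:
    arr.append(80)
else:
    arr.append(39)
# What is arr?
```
[13, 39]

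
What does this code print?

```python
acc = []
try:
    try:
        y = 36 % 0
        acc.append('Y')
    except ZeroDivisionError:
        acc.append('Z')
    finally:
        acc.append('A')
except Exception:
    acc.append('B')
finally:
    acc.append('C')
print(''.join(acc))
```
ZAC

Both finally blocks run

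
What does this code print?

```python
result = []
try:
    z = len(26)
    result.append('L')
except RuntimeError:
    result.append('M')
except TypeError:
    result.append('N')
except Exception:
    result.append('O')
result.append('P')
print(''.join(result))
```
NP

TypeError matches before generic Exception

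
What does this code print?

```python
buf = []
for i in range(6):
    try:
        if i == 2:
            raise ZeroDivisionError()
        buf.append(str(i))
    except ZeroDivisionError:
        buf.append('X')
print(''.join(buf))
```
01X345

Exception on i=2 caught, loop continues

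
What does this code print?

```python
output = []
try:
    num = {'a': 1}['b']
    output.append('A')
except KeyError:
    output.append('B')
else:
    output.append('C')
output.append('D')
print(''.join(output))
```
BD

else block skipped when exception is caught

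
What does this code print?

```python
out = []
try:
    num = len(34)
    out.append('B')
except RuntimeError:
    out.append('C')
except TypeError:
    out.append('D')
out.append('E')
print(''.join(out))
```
DE

TypeError is caught by its specific handler, not RuntimeError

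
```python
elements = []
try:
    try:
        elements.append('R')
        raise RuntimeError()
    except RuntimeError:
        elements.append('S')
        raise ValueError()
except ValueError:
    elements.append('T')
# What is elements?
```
['R', 'S', 'T']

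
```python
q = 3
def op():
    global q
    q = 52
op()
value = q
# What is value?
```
52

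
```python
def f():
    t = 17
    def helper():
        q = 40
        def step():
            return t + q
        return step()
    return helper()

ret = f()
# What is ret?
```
57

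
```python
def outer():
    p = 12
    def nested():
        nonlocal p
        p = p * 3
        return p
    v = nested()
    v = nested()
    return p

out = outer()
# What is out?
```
108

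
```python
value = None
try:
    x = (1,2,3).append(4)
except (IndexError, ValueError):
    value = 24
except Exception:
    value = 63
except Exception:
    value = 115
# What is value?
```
63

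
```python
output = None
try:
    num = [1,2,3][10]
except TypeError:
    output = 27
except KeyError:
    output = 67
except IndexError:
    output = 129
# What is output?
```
129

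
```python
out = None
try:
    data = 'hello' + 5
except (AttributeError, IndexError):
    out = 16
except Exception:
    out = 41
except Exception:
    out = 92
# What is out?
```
41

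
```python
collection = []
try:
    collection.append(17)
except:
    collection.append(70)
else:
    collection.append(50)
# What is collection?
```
[17, 50]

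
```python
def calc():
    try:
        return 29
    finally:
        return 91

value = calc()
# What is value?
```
91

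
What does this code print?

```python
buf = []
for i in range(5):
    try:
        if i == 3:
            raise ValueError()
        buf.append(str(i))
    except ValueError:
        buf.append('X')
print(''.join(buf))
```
012X4

Exception on i=3 caught, loop continues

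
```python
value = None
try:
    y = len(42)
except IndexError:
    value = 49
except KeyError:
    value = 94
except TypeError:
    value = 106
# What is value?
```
106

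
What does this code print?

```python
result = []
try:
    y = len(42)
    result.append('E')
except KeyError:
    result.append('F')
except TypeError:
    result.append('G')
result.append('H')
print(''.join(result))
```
GH

TypeError is caught by its specific handler, not KeyError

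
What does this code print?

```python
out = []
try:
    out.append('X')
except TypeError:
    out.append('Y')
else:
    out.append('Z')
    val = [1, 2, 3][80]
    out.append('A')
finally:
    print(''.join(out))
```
XZ

Try succeeds, else appends 'Z', IndexError in else is uncaught, finally prints before exception propagates ('A' never appended)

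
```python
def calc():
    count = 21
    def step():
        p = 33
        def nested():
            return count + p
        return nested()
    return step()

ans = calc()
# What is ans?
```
54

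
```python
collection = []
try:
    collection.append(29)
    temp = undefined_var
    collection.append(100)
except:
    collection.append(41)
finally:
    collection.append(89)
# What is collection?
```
[29, 41, 89]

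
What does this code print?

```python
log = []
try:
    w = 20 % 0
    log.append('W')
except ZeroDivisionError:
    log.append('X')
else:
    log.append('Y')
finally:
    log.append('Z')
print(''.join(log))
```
XZ

Exception: except runs, else skipped, finally runs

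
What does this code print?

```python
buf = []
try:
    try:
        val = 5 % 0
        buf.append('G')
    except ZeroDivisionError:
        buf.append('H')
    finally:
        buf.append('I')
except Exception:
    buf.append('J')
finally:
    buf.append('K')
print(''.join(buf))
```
HIK

Both finally blocks run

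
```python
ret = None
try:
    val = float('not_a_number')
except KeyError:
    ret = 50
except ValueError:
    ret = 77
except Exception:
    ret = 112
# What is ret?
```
77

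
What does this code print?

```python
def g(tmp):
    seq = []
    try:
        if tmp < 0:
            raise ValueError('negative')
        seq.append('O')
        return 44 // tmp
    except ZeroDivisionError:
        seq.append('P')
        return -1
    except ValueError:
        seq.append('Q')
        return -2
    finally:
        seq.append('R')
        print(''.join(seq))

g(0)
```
OPR

tmp=0 causes ZeroDivisionError, caught, finally prints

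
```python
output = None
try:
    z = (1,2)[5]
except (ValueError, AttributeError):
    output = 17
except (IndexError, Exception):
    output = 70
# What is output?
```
70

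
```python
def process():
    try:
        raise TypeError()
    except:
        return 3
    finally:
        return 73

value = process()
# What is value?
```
73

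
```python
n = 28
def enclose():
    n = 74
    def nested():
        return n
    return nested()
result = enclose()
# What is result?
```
74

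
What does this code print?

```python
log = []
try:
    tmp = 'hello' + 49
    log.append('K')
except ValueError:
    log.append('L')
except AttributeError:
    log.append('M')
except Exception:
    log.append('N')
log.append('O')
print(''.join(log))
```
NO

TypeError not specifically caught, falls to Exception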